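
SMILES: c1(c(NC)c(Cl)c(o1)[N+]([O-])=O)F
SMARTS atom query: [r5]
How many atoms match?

The query [r5] means: r5 matches atoms in a five-membered ring.
Check the 12 heavy atoms by environment: 1× o (aromatic, in 5-ring) → match; 4× c (aromatic, in 5-ring) → match; 1× Cl (acyclic) → no; 1× N (acyclic) → no; 1× C (acyclic) → no; 1× F (acyclic) → no; 1× N (charge +1, acyclic) → no; 1× O (charge -1, acyclic) → no; 1× O (acyclic) → no.
Summing the matching environments: 1 + 4 = 5 matching atoms.

5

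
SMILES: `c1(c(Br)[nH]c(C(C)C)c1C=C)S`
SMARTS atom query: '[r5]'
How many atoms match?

The query [r5] means: r5 matches atoms in a five-membered ring.
Check the 12 heavy atoms by environment: 1× n (aromatic, in 5-ring) → match; 4× c (aromatic, in 5-ring) → match; 1× S (acyclic) → no; 1× Br (acyclic) → no; 5× C (acyclic) → no.
Summing the matching environments: 1 + 4 = 5 matching atoms.

5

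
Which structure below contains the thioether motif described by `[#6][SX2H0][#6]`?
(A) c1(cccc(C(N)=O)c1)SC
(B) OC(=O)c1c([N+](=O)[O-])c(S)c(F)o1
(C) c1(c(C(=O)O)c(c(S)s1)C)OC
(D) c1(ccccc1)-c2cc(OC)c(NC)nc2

A

[#6][SX2H0][#6] describes an aliphatic sulfur bridging two carbons with no H on the sulfur (a thioether).
(A) contains a methylthio ether (-SCH3), which satisfies every atom and bond constraint.
(B) has a thiol (-SH) but the sulfur has H1, not H0 bridging two carbons.
(C) has a thiol (-SH) but the sulfur has H1, not H0 bridging two carbons.
(D) has a methoxy ether (-OCH3) but the bridging atom is O, not S.
So the answer is (A).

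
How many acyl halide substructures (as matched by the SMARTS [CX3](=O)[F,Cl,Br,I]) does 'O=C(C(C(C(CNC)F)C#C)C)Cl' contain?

[CX3](=O)[F,Cl,Br,I] is the SMARTS for an acyl halide: a carbonyl carbon bonded to a halogen.
Exactly one fragment in the molecule meets all constraints, giving 1 match.

1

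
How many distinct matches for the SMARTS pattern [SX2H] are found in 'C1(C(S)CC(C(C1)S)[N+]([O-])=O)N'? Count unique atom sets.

2

[SX2H] is the SMARTS for a thiol: an aliphatic sulfur with two connections, one being H.
The molecule carries 2 separate instances of a thiol (-SH) meeting every constraint; each maps to a distinct set of atoms, giving 2 matches.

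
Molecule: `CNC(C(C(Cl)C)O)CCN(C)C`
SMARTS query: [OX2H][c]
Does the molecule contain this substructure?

The pattern [OX2H][c] describes a hydroxyl oxygen attached to an aromatic carbon — a phenol.
The closest candidate here is a hydroxyl group (-OH), but the -OH is on an aliphatic carbon, not an aromatic c. No other fragment satisfies the full query, so there is no match.

No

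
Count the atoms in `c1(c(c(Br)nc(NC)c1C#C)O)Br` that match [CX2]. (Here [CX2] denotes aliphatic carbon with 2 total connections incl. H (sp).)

2

The query [CX2] means: C with X2: aliphatic carbon with exactly 2 total connections.
Check the 13 heavy atoms by environment: 1× n (aromatic, X2) → no; 5× c (aromatic, X3) → no; 1× N (X3) → no; 1× C (X4) → no; 1× O (X2) → no; 2× Br (X1) → no; 2× C (X2) → match.
That gives 2 matching atoms.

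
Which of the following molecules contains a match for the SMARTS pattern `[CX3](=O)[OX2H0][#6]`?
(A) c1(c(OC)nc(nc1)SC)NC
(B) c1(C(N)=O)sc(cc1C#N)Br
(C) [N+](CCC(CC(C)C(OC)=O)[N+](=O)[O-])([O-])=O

C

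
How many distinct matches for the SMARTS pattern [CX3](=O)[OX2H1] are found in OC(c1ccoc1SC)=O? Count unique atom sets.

1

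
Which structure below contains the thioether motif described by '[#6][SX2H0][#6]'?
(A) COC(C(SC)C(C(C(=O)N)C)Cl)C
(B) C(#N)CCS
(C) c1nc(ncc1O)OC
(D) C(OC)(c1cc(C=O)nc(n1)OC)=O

A

[#6][SX2H0][#6] describes an aliphatic sulfur bridging two carbons with no H on the sulfur (a thioether).
(A) contains a methylthio ether (-SCH3), which satisfies every atom and bond constraint.
(B) has a thiol (-SH) but the sulfur has H1, not H0 bridging two carbons.
(C) has a methoxy ether (-OCH3) but the bridging atom is O, not S.
(D) has a methoxy ether (-OCH3) but the bridging atom is O, not S.
So the answer is (A).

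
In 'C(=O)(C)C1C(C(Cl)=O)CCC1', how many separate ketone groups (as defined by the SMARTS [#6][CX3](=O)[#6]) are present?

1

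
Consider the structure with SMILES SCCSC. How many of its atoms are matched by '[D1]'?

2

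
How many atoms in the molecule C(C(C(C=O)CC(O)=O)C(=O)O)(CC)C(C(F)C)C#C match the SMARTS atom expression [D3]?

7

The query [D3] means: atom with exactly three heavy-atom neighbours.
Check the 20 heavy atoms by environment: 4× C (D2) → no; 7× C (D3) → match; 3× C (D1) → no; 1× F (D1) → no; 5× O (D1) → no.
That gives 7 matching atoms.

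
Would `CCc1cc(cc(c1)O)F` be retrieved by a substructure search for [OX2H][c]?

Yes

The pattern [OX2H][c] describes a hydroxyl oxygen attached to an aromatic carbon — a phenol.
The molecule carries a hydroxyl group (-OH), whose atoms satisfy every constraint of the query, so the pattern matches.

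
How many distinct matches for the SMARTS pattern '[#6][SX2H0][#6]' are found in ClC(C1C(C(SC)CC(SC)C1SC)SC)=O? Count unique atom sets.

[#6][SX2H0][#6] is the SMARTS for a thioether: an aliphatic sulfur bridging two carbons with no H on the sulfur.
The molecule carries 4 separate instances of a methylthio ether (-SCH3) meeting every constraint; each maps to a distinct set of atoms, giving 4 matches.

4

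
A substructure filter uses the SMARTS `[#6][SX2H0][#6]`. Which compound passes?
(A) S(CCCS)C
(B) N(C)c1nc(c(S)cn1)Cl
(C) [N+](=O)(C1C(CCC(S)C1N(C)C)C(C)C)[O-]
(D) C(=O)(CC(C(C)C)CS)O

A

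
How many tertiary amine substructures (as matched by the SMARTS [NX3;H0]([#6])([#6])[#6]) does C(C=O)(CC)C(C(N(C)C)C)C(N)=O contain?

[NX3;H0]([#6])([#6])[#6] is the SMARTS for a tertiary amine: a trivalent nitrogen with no H, bonded to three carbons.
Exactly one fragment in the molecule meets all constraints, giving 1 match.

1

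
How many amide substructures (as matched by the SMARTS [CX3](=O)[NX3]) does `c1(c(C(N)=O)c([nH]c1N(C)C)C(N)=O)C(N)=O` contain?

3

[CX3](=O)[NX3] is the SMARTS for an amide: a carbonyl carbon bonded to a trivalent nitrogen.
The molecule carries 3 separate instances of a primary amide (-C(=O)NH2) meeting every constraint; each maps to a distinct set of atoms, giving 3 matches.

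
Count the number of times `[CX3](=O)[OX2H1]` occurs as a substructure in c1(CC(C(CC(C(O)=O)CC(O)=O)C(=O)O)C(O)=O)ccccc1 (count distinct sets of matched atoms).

4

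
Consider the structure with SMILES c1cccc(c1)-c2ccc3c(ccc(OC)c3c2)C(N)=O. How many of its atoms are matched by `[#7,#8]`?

The query [#7,#8] means: nitrogen or oxygen (comma = OR).
Check the 21 heavy atoms by environment: 16× c (aromatic) → no; 2× C → no; 2× O → match; 1× N → match.
Summing the matching environments: 2 + 1 = 3 matching atoms.

3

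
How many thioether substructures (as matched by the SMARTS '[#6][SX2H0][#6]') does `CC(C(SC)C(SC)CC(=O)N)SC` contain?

3

[#6][SX2H0][#6] is the SMARTS for a thioether: an aliphatic sulfur bridging two carbons with no H on the sulfur.
The molecule carries 3 separate instances of a methylthio ether (-SCH3) meeting every constraint; each maps to a distinct set of atoms, giving 3 matches.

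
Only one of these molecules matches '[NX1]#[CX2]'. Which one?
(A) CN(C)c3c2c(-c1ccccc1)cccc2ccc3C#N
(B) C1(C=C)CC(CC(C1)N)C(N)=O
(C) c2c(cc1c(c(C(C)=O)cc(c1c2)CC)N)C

A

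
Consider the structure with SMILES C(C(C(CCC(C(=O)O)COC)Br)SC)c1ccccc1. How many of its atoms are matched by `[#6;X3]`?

7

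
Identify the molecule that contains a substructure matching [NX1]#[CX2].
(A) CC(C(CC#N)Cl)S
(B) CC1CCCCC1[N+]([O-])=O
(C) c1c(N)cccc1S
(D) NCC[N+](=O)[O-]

[NX1]#[CX2] describes a nitrogen triple-bonded to a two-connected carbon (a nitrile).
(A) contains a nitrile (-C#N), which satisfies every atom and bond constraint.
(B) has a nitro group (-[N+](=O)[O-]) but there is no C#N triple bond.
(C) has a primary amino group (-NH2) but the nitrogen is NX3 (three connections), not NX1 triple-bonded.
(D) has a nitro group (-[N+](=O)[O-]) but there is no C#N triple bond.
So the answer is (A).

A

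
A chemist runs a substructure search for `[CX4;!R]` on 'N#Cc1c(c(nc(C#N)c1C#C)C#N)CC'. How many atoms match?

2

The query [CX4;!R] means: aliphatic carbon with four total connections, not in a ring.
Check the 16 heavy atoms by environment: 1× n (aromatic, X2, in 6-ring) → no; 5× c (aromatic, X3, in 6-ring) → no; 5× C (X2, acyclic) → no; 3× N (X1, acyclic) → no; 2× C (X4, acyclic) → match.
That gives 2 matching atoms.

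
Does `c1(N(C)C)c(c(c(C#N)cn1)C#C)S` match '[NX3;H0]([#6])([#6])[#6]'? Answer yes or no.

Yes

The pattern [NX3;H0]([#6])([#6])[#6] describes a trivalent nitrogen with no H, bonded to three carbons — a tertiary amine.
The molecule carries a dimethylamino group (-N(CH3)2), whose atoms satisfy every constraint of the query, so the pattern matches.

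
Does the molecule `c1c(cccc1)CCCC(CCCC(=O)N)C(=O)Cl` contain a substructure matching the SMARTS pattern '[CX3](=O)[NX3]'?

Yes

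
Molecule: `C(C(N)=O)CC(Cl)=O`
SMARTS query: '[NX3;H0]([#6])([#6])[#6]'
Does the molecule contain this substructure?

No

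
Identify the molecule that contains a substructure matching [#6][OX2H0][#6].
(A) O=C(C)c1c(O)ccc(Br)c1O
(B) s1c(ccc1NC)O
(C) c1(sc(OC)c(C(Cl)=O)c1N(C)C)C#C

[#6][OX2H0][#6] describes an aliphatic oxygen bridging two carbons with no H on the oxygen (an ether).
(A) has a hydroxyl group (-OH) but the oxygen has H1, not H0 bridging two carbons.
(B) has a hydroxyl group (-OH) but the oxygen has H1, not H0 bridging two carbons.
(C) contains a methoxy ether (-OCH3), which satisfies every atom and bond constraint.
So the answer is (C).

C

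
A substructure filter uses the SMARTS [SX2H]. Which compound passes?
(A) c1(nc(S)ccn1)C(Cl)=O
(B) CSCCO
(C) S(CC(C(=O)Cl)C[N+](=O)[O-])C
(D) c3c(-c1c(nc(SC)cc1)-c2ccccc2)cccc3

A

[SX2H] describes an aliphatic sulfur with two connections, one being H (a thiol).
(A) contains a thiol (-SH), which satisfies every atom and bond constraint.
(B) has a methylthio ether (-SCH3) but the sulfur has H0 (bonded to two carbons), not H1.
(C) has a methylthio ether (-SCH3) but the sulfur has H0 (bonded to two carbons), not H1.
(D) has a methylthio ether (-SCH3) but the sulfur has H0 (bonded to two carbons), not H1.
So the answer is (A).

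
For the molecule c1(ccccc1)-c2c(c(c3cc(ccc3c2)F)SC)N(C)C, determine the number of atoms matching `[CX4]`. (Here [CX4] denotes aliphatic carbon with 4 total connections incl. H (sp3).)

3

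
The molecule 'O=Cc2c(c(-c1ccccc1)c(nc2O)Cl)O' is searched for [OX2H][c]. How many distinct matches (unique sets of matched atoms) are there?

[OX2H][c] is the SMARTS for a phenol: a hydroxyl oxygen attached to an aromatic carbon.
The molecule carries 2 separate instances of a hydroxyl group (-OH) meeting every constraint; each maps to a distinct set of atoms, giving 2 matches.

2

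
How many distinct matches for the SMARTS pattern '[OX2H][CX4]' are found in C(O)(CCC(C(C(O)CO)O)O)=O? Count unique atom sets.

4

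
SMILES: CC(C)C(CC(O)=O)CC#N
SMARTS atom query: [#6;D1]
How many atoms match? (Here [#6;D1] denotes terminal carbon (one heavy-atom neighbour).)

2

The query [#6;D1] means: carbon bonded to exactly one heavy atom.
Check the 11 heavy atoms by environment: 3× C (D2) → no; 3× C (D3) → no; 2× C (D1) → match; 2× O (D1) → no; 1× N (D1) → no.
That gives 2 matching atoms.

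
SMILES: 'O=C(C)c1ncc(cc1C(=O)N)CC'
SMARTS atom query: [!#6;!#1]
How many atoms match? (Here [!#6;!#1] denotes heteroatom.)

4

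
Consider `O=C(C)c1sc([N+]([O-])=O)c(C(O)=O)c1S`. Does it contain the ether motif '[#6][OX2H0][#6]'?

No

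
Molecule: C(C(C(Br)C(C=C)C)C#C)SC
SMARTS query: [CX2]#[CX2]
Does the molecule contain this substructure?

Yes

The pattern [CX2]#[CX2] describes a carbon-carbon triple bond — an alkyne.
The molecule carries an ethynyl group (-C#CH), whose atoms satisfy every constraint of the query, so the pattern matches.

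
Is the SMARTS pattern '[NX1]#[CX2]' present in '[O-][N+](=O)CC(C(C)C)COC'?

No

The pattern [NX1]#[CX2] describes a nitrogen triple-bonded to a two-connected carbon — a nitrile.
The closest candidate here is a nitro group (-[N+](=O)[O-]), but there is no C#N triple bond. No other fragment satisfies the full query, so there is no match.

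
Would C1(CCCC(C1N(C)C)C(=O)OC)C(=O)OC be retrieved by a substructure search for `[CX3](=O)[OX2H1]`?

No

The pattern [CX3](=O)[OX2H1] describes an sp2 carbon double-bonded to O and single-bonded to an -OH oxygen — a carboxylic acid.
The closest candidate here is a methyl-ester group (-C(=O)OCH3), but the singly-bonded O has no H (OX2H0, not OX2H1). No other fragment satisfies the full query, so there is no match.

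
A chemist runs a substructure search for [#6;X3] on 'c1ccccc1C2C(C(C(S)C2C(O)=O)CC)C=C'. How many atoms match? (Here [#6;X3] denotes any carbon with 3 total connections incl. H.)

The query [#6;X3] means: any carbon (aromatic or not) with three total connections.
Check the 19 heavy atoms by environment: 7× C (X4) → no; 6× c (aromatic, X3) → match; 3× C (X3) → match; 1× S (X2) → no; 1× O (X1) → no; 1× O (X2) → no.
Summing the matching environments: 6 + 3 = 9 matching atoms.

9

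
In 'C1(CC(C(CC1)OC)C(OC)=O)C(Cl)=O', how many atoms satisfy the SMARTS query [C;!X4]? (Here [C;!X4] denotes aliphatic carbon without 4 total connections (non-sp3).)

The query [C;!X4] means: aliphatic carbon that does not have four total connections.
Check the 15 heavy atoms by environment: 8× C (X4) → no; 2× C (X3) → match; 2× O (X1) → no; 1× Cl (X1) → no; 2× O (X2) → no.
That gives 2 matching atoms.

2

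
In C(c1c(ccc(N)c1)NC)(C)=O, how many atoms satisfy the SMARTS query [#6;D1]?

Check the 12 heavy atoms by environment: 3× c (aromatic, D2) → no; 3× c (aromatic, D3) → no; 1× N (D2) → no; 2× C (D1) → match; 1× N (D1) → no; 1× C (D3) → no; 1× O (D1) → no.
That gives 2 matching atoms.

2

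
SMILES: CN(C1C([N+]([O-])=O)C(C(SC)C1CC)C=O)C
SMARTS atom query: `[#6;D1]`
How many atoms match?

4

Check the 17 heavy atoms by environment: 5× C (D3) → no; 1× N (D3) → no; 4× C (D1) → match; 1× S (D2) → no; 2× C (D2) → no; 1× N (charge +1, D3) → no; 1× O (charge -1, D1) → no; 2× O (D1) → no.
That gives 4 matching atoms.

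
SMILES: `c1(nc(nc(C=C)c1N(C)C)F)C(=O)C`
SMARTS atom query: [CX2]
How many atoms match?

Check the 15 heavy atoms by environment: 2× n (aromatic, X2) → no; 4× c (aromatic, X3) → no; 3× C (X3) → no; 1× O (X1) → no; 3× C (X4) → no; 1× F (X1) → no; 1× N (X3) → no.
No environment satisfies the query, so 0 matching atoms.

0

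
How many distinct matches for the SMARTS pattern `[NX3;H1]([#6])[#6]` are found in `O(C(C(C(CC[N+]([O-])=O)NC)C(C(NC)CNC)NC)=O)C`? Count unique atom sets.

4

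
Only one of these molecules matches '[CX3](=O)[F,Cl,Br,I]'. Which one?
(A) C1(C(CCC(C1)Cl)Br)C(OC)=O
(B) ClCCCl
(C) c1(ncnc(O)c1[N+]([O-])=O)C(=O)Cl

[CX3](=O)[F,Cl,Br,I] describes a carbonyl carbon bonded to a halogen (an acyl halide).
(A) has a methyl-ester group (-C(=O)OCH3) but the carbonyl is bonded to -O-C, not to a halogen.
(B) has a chloro substituent but the Cl is not on a carbonyl carbon.
(C) contains an acyl chloride (-C(=O)Cl), which satisfies every atom and bond constraint.
So the answer is (C).

C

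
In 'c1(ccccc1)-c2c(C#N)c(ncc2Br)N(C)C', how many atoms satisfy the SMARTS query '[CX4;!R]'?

Check the 18 heavy atoms by environment: 1× n (aromatic, X2, in 6-ring) → no; 11× c (aromatic, X3, in 6-ring) → no; 1× C (X2, acyclic) → no; 1× N (X1, acyclic) → no; 1× Br (X1, acyclic) → no; 1× N (X3, acyclic) → no; 2× C (X4, acyclic) → match.
That gives 2 matching atoms.

2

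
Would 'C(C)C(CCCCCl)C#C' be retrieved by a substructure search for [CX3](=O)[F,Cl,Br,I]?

No

The pattern [CX3](=O)[F,Cl,Br,I] describes a carbonyl carbon bonded to a halogen — an acyl halide.
The closest candidate here is a chloro substituent, but the Cl is not on a carbonyl carbon. No other fragment satisfies the full query, so there is no match.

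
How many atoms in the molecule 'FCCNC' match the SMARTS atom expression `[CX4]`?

3

Check the 5 heavy atoms by environment: 3× C (X4) → match; 1× F (X1) → no; 1× N (X3) → no.
That gives 3 matching atoms.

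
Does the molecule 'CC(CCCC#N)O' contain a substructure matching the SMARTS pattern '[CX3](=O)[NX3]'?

No

The pattern [CX3](=O)[NX3] describes a carbonyl carbon bonded to a trivalent nitrogen — an amide.
The closest candidate here is a nitrile (-C#N), but the nitrile N is NX1 (triple-bonded), not NX3. No other fragment satisfies the full query, so there is no match.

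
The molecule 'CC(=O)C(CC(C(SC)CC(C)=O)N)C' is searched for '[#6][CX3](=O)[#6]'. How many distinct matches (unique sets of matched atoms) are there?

[#6][CX3](=O)[#6] is the SMARTS for a ketone: a carbonyl carbon (no H) flanked by two carbons.
The molecule carries 2 separate instances of an acetyl/ketone group (-C(=O)CH3) meeting every constraint; each maps to a distinct set of atoms, giving 2 matches.

2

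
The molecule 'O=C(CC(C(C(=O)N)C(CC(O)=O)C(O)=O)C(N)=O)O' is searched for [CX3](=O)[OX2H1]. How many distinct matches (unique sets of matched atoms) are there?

3

[CX3](=O)[OX2H1] is the SMARTS for a carboxylic acid: an sp2 carbon double-bonded to O and single-bonded to an -OH oxygen.
The molecule carries 3 separate instances of a carboxylic acid group (-C(=O)OH) meeting every constraint; each maps to a distinct set of atoms, giving 3 matches.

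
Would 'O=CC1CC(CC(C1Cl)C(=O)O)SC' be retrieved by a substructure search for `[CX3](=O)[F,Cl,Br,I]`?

No

The pattern [CX3](=O)[F,Cl,Br,I] describes a carbonyl carbon bonded to a halogen — an acyl halide.
The closest candidate here is a carboxylic acid group (-C(=O)OH), but the carbonyl is bonded to -OH, not to a halogen. No other fragment satisfies the full query, so there is no match.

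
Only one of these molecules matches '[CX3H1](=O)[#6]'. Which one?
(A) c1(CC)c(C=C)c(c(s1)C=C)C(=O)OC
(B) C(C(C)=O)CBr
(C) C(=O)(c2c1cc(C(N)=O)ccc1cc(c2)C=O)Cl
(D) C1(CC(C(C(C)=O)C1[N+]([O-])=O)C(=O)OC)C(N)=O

C

[CX3H1](=O)[#6] describes an sp2 carbon with one H, double-bonded to O and single-bonded to carbon (an aldehyde).
(A) has a methyl-ester group (-C(=O)OCH3) but the carbonyl carbon has H0, not H1.
(B) has an acetyl/ketone group (-C(=O)CH3) but the carbonyl carbon has H0 (two carbon neighbours), not H1.
(C) contains an aldehyde (-CHO), which satisfies every atom and bond constraint.
(D) has a methyl-ester group (-C(=O)OCH3) but the carbonyl carbon has H0, not H1.
So the answer is (C).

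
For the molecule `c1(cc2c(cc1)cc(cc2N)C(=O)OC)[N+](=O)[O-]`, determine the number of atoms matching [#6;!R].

2

The query [#6;!R] means: carbon not in any ring.
Check the 18 heavy atoms by environment: 10× c (aromatic, in 6-ring) → no; 1× N (acyclic) → no; 1× N (charge +1, acyclic) → no; 1× O (charge -1, acyclic) → no; 3× O (acyclic) → no; 2× C (acyclic) → match.
That gives 2 matching atoms.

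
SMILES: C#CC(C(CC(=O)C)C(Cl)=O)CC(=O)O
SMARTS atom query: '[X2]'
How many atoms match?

3

The query [X2] means: any atom with exactly two total connections (bonds + H).
Check the 15 heavy atoms by environment: 5× C (X4) → no; 2× C (X2) → match; 3× C (X3) → no; 3× O (X1) → no; 1× O (X2) → match; 1× Cl (X1) → no.
Summing the matching environments: 2 + 1 = 3 matching atoms.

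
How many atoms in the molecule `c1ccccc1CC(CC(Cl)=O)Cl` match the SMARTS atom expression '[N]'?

0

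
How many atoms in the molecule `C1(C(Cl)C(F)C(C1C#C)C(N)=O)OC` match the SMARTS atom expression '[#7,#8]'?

3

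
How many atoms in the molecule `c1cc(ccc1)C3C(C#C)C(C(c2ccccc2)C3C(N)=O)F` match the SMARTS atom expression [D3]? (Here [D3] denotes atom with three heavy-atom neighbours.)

The query [D3] means: atom with exactly three heavy-atom neighbours.
Check the 23 heavy atoms by environment: 6× C (D3) → match; 1× F (D1) → no; 1× C (D2) → no; 1× C (D1) → no; 1× O (D1) → no; 1× N (D1) → no; 2× c (aromatic, D3) → match; 10× c (aromatic, D2) → no.
Summing the matching environments: 6 + 2 = 8 matching atoms.

8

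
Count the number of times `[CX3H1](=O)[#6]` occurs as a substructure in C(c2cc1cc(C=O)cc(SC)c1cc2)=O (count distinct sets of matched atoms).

2

[CX3H1](=O)[#6] is the SMARTS for an aldehyde: an sp2 carbon with one H, double-bonded to O and single-bonded to carbon.
The molecule carries 2 separate instances of an aldehyde (-CHO) meeting every constraint; each maps to a distinct set of atoms, giving 2 matches.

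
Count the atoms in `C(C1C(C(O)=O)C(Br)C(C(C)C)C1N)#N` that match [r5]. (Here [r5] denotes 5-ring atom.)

5

The query [r5] means: r5 matches atoms in a five-membered ring.
Check the 15 heavy atoms by environment: 5× C (in 5-ring) → match; 5× C (acyclic) → no; 2× O (acyclic) → no; 2× N (acyclic) → no; 1× Br (acyclic) → no.
That gives 5 matching atoms.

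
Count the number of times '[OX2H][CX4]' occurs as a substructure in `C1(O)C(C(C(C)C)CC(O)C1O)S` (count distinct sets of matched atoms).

[OX2H][CX4] is the SMARTS for an aliphatic alcohol: a hydroxyl oxygen bound to an sp3 (X4) carbon.
The molecule carries 3 separate instances of a hydroxyl group (-OH) meeting every constraint; each maps to a distinct set of atoms, giving 3 matches.

3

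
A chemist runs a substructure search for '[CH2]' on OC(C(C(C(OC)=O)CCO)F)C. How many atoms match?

2

Check the 13 heavy atoms by environment: 2× C (H2) → match; 3× C (H1) → no; 2× C (H3) → no; 2× O (H1) → no; 1× F (H0) → no; 1× C (H0) → no; 2× O (H0) → no.
That gives 2 matching atoms.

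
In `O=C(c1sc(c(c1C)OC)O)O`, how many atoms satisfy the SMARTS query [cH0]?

4

The query [cH0] means: aromatic carbon with no attached hydrogen (substituted or ring-fusion).
Check the 12 heavy atoms by environment: 1× s (aromatic, H0) → no; 4× c (aromatic, H0) → match; 2× O (H0) → no; 2× C (H3) → no; 1× C (H0) → no; 2× O (H1) → no.
That gives 4 matching atoms.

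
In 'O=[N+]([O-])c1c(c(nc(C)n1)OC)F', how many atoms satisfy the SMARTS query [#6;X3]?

The query [#6;X3] means: any carbon (aromatic or not) with three total connections.
Check the 13 heavy atoms by environment: 2× n (aromatic, X2) → no; 4× c (aromatic, X3) → match; 2× C (X4) → no; 1× O (X2) → no; 1× N (charge +1, X3) → no; 1× O (charge -1, X1) → no; 1× O (X1) → no; 1× F (X1) → no.
That gives 4 matching atoms.

4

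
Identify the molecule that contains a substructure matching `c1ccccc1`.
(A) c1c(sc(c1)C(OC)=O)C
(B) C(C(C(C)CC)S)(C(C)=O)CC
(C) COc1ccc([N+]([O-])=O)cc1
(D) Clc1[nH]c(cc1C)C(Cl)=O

C

c1ccccc1 describes six aromatic carbons in a ring (a benzene ring).
(A) has a methyl group (-CH3) but no six-membered all-carbon aromatic ring is present.
(B) has a methyl group (-CH3) but no six-membered all-carbon aromatic ring is present.
(C) contains the required atom environment, so the pattern matches.
(D) has a methyl group (-CH3) but no six-membered all-carbon aromatic ring is present.
So the answer is (C).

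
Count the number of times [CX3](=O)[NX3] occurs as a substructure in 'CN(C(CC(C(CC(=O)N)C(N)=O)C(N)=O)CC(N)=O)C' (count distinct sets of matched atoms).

4

[CX3](=O)[NX3] is the SMARTS for an amide: a carbonyl carbon bonded to a trivalent nitrogen.
The molecule carries 4 separate instances of a primary amide (-C(=O)NH2) meeting every constraint; each maps to a distinct set of atoms, giving 4 matches.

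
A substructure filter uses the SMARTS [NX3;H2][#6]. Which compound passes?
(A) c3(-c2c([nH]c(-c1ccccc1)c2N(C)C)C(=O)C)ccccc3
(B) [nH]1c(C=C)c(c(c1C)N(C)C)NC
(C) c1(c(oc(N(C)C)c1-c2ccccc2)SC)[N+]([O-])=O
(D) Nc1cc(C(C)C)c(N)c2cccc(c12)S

D

[NX3;H2][#6] describes a trivalent nitrogen with two H attached to carbon (a primary amine).
(A) has a dimethylamino group (-N(CH3)2) but the nitrogen has H0, not H2.
(B) has an N-methylamino group (-NHCH3) but the nitrogen bears two carbons and only one H (H1), not H2.
(C) has a dimethylamino group (-N(CH3)2) but the nitrogen has H0, not H2.
(D) contains a primary amino group (-NH2), which satisfies every atom and bond constraint.
So the answer is (D).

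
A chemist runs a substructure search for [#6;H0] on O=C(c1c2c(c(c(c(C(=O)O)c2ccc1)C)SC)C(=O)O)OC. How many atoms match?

The query [#6;H0] means: any carbon with no attached hydrogen.
Check the 23 heavy atoms by environment: 7× c (aromatic, H0) → match; 3× c (aromatic, H1) → no; 1× S (H0) → no; 3× C (H3) → no; 3× C (H0) → match; 4× O (H0) → no; 2× O (H1) → no.
Summing the matching environments: 7 + 3 = 10 matching atoms.

10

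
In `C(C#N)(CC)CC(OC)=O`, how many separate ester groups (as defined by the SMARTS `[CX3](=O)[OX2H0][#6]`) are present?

1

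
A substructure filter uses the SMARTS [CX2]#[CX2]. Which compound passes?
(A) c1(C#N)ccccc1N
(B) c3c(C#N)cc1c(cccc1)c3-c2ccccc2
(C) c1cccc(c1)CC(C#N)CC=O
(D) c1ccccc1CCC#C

D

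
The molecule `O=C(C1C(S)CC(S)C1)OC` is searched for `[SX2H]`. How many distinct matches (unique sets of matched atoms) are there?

[SX2H] is the SMARTS for a thiol: an aliphatic sulfur with two connections, one being H.
The molecule carries 2 separate instances of a thiol (-SH) meeting every constraint; each maps to a distinct set of atoms, giving 2 matches.

2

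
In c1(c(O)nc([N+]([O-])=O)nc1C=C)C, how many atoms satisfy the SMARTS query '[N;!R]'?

The query [N;!R] means: aliphatic nitrogen not in a ring.
Check the 13 heavy atoms by environment: 2× n (aromatic, in 6-ring) → no; 4× c (aromatic, in 6-ring) → no; 1× N (charge +1, acyclic) → match; 1× O (charge -1, acyclic) → no; 2× O (acyclic) → no; 3× C (acyclic) → no.
That gives 1 matching atom.

1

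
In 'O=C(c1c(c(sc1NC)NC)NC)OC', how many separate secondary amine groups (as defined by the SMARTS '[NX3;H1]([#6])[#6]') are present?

[NX3;H1]([#6])[#6] is the SMARTS for a secondary amine: a trivalent nitrogen with one H, bonded to two carbons.
The molecule carries 3 separate instances of an N-methylamino group (-NHCH3) meeting every constraint; each maps to a distinct set of atoms, giving 3 matches.

3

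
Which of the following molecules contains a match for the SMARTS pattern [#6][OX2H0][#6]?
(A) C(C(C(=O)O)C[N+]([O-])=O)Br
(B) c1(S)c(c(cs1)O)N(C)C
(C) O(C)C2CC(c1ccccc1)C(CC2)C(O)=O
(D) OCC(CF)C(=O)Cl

[#6][OX2H0][#6] describes an aliphatic oxygen bridging two carbons with no H on the oxygen (an ether).
(A) has a carboxylic acid group (-C(=O)OH) but the -OH oxygen has H1; the =O is OX1, not OX2.
(B) has a hydroxyl group (-OH) but the oxygen has H1, not H0 bridging two carbons.
(C) contains a methoxy ether (-OCH3), which satisfies every atom and bond constraint.
(D) has a hydroxyl group (-OH) but the oxygen has H1, not H0 bridging two carbons.
So the answer is (C).

C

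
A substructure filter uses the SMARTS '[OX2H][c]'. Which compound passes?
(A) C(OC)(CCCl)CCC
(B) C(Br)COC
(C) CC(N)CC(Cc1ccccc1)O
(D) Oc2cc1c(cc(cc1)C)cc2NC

[OX2H][c] describes a hydroxyl oxygen attached to an aromatic carbon (a phenol).
(A) has a methoxy ether (-OCH3) but the oxygen has H0, not H1.
(B) has a methoxy ether (-OCH3) but the oxygen has H0, not H1.
(C) has a hydroxyl group (-OH) but the -OH is on an aliphatic carbon, not an aromatic c.
(D) contains a hydroxyl group (-OH), which satisfies every atom and bond constraint.
So the answer is (D).

D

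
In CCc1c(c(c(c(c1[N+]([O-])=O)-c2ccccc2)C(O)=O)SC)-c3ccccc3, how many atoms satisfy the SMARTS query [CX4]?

The query [CX4] means: C with X4: aliphatic carbon with exactly 4 total connections (bonds + H).
Check the 28 heavy atoms by environment: 18× c (aromatic, X3) → no; 1× S (X2) → no; 3× C (X4) → match; 1× C (X3) → no; 2× O (X1) → no; 1× O (X2) → no; 1× N (charge +1, X3) → no; 1× O (charge -1, X1) → no.
That gives 3 matching atoms.

3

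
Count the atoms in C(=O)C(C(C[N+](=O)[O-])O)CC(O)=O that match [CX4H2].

Check the 13 heavy atoms by environment: 2× C (H2, X4) → match; 2× C (H1, X4) → no; 1× N (charge +1, H0, X3) → no; 1× O (charge -1, H0, X1) → no; 3× O (H0, X1) → no; 1× C (H0, X3) → no; 2× O (H1, X2) → no; 1× C (H1, X3) → no.
That gives 2 matching atoms.

2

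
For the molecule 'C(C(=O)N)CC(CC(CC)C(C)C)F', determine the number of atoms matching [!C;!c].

3

The query [!C;!c] means: neither aliphatic nor aromatic carbon — same as [!#6].
Check the 14 heavy atoms by environment: 11× C → no; 1× O → match; 1× N → match; 1× F → match.
Summing the matching environments: 1 + 1 + 1 = 3 matching atoms.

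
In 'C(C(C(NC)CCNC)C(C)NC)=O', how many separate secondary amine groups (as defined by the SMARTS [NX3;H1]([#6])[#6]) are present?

3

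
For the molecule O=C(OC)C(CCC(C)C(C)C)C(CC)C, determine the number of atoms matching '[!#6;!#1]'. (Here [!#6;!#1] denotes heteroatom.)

2

Check the 16 heavy atoms by environment: 14× C → no; 2× O → match.
That gives 2 matching atoms.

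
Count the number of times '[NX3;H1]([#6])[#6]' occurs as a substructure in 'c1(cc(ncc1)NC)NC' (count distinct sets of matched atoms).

2

[NX3;H1]([#6])[#6] is the SMARTS for a secondary amine: a trivalent nitrogen with one H, bonded to two carbons.
The molecule carries 2 separate instances of an N-methylamino group (-NHCH3) meeting every constraint; each maps to a distinct set of atoms, giving 2 matches.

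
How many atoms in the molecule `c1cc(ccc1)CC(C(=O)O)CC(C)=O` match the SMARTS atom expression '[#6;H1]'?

Check the 15 heavy atoms by environment: 2× C (H2) → no; 1× C (H1) → match; 2× C (H0) → no; 2× O (H0) → no; 1× O (H1) → no; 1× c (aromatic, H0) → no; 5× c (aromatic, H1) → match; 1× C (H3) → no.
Summing the matching environments: 1 + 5 = 6 matching atoms.

6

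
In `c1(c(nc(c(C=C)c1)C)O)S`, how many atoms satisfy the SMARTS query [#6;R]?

Check the 11 heavy atoms by environment: 1× n (aromatic, in 6-ring) → no; 5× c (aromatic, in 6-ring) → match; 3× C (acyclic) → no; 1× O (acyclic) → no; 1× S (acyclic) → no.
That gives 5 matching atoms.

5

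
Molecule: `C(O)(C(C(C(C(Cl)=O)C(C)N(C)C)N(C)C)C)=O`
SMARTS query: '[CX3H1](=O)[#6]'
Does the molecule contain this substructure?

The pattern [CX3H1](=O)[#6] describes an sp2 carbon with one H, double-bonded to O and single-bonded to carbon — an aldehyde.
The closest candidate here is a carboxylic acid group (-C(=O)OH), but the carbonyl carbon has H0 and is bonded to O, not H1. No other fragment satisfies the full query, so there is no match.

No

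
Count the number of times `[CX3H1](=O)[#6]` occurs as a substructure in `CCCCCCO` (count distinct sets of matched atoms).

0

[CX3H1](=O)[#6] is the SMARTS for an aldehyde: an sp2 carbon with one H, double-bonded to O and single-bonded to carbon.
No fragment in the molecule satisfies every constraint, giving 0 matches.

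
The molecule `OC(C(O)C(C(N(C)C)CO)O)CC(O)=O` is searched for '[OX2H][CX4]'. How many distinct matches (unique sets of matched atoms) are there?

[OX2H][CX4] is the SMARTS for an aliphatic alcohol: a hydroxyl oxygen bound to an sp3 (X4) carbon.
The molecule carries 4 separate instances of a hydroxyl group (-OH) meeting every constraint; each maps to a distinct set of atoms, giving 4 matches.

4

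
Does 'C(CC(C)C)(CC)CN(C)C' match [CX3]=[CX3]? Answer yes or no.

The pattern [CX3]=[CX3] describes a non-aromatic C=C double bond between two sp2 carbons — an alkene.
The closest candidate here is an ethyl group (-CH2CH3), but its C-C bond is a single bond between CX4 carbons, not CX3=CX3. No other fragment satisfies the full query, so there is no match.

No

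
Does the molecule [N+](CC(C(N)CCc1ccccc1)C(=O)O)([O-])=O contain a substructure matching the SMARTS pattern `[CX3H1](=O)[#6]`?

No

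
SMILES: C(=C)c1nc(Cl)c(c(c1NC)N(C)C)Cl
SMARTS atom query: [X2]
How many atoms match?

1

The query [X2] means: any atom with exactly two total connections (bonds + H).
Check the 15 heavy atoms by environment: 1× n (aromatic, X2) → match; 5× c (aromatic, X3) → no; 2× C (X3) → no; 2× N (X3) → no; 3× C (X4) → no; 2× Cl (X1) → no.
That gives 1 matching atom.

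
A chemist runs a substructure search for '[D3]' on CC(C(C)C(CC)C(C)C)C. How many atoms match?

4

Check the 11 heavy atoms by environment: 6× C (D1) → no; 4× C (D3) → match; 1× C (D2) → no.
That gives 4 matching atoms.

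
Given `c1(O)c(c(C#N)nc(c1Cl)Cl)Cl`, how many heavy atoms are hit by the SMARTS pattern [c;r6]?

5

The query [c;r6] means: aromatic carbon that belongs to a six-membered ring.
Check the 12 heavy atoms by environment: 1× n (aromatic, in 6-ring) → no; 5× c (aromatic, in 6-ring) → match; 3× Cl (acyclic) → no; 1× C (acyclic) → no; 1× N (acyclic) → no; 1× O (acyclic) → no.
That gives 5 matching atoms.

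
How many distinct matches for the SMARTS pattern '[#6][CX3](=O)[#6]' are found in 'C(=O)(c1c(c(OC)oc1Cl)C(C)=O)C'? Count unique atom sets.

2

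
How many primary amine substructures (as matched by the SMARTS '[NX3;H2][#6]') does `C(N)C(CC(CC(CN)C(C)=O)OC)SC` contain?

[NX3;H2][#6] is the SMARTS for a primary amine: a trivalent nitrogen with two H attached to carbon.
The molecule carries 2 separate instances of a primary amino group (-NH2) meeting every constraint; each maps to a distinct set of atoms, giving 2 matches.

2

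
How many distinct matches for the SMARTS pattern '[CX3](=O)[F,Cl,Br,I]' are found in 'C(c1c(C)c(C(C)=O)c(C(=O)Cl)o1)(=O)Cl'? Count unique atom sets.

2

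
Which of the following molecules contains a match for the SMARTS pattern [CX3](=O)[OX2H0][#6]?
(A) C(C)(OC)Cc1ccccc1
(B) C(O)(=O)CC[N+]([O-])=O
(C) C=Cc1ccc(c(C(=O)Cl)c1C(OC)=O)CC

C

[CX3](=O)[OX2H0][#6] describes a carbonyl carbon bonded to an oxygen that is itself bonded to carbon (no H on that O) (an ester).
(A) has a methoxy ether (-OCH3) but the ether oxygen is not adjacent to a C=O carbon.
(B) has a carboxylic acid group (-C(=O)OH) but the singly-bonded O carries H (OX2H1, not H0).
(C) contains a methyl-ester group (-C(=O)OCH3), which satisfies every atom and bond constraint.
So the answer is (C).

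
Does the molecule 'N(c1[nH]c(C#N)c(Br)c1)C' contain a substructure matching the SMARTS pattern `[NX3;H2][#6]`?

No

The pattern [NX3;H2][#6] describes a trivalent nitrogen with two H attached to carbon — a primary amine.
The closest candidate here is a nitrile (-C#N), but the nitrogen is NX1 (triple-bonded), not NX3 with two H. No other fragment satisfies the full query, so there is no match.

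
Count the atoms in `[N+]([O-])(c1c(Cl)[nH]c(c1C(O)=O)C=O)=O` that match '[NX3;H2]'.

0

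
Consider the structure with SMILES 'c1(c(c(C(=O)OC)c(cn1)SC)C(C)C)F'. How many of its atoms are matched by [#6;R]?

The query [#6;R] means: carbon that is part of a ring.
Check the 16 heavy atoms by environment: 1× n (aromatic, in 6-ring) → no; 5× c (aromatic, in 6-ring) → match; 1× S (acyclic) → no; 6× C (acyclic) → no; 1× F (acyclic) → no; 2× O (acyclic) → no.
That gives 5 matching atoms.

5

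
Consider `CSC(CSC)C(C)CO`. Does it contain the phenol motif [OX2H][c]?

The pattern [OX2H][c] describes a hydroxyl oxygen attached to an aromatic carbon — a phenol.
The closest candidate here is a hydroxyl group (-OH), but the -OH is on an aliphatic carbon, not an aromatic c. No other fragment satisfies the full query, so there is no match.

No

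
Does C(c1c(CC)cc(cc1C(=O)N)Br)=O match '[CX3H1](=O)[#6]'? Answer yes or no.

Yes

The pattern [CX3H1](=O)[#6] describes an sp2 carbon with one H, double-bonded to O and single-bonded to carbon — an aldehyde.
The molecule carries an aldehyde (-CHO), whose atoms satisfy every constraint of the query, so the pattern matches.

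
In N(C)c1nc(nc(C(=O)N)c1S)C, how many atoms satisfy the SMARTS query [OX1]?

1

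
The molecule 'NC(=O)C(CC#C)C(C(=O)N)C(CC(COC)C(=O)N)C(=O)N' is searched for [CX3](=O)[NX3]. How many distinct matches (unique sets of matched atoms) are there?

4

[CX3](=O)[NX3] is the SMARTS for an amide: a carbonyl carbon bonded to a trivalent nitrogen.
The molecule carries 4 separate instances of a primary amide (-C(=O)NH2) meeting every constraint; each maps to a distinct set of atoms, giving 4 matches.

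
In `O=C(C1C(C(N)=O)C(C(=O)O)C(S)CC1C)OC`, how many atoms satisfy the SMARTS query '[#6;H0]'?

3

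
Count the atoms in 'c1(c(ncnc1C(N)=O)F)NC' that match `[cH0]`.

3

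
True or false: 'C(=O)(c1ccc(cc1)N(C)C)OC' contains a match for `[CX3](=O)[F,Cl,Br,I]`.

False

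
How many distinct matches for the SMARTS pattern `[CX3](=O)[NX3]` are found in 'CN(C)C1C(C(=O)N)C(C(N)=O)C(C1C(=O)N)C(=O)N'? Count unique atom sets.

4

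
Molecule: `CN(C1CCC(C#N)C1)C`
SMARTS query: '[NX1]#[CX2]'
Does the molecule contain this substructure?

Yes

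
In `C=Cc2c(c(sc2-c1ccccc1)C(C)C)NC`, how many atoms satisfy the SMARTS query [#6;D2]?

6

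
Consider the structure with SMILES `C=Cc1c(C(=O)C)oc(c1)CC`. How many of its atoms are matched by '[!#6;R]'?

Check the 12 heavy atoms by environment: 1× o (aromatic, in 5-ring) → match; 4× c (aromatic, in 5-ring) → no; 6× C (acyclic) → no; 1× O (acyclic) → no.
That gives 1 matching atom.

1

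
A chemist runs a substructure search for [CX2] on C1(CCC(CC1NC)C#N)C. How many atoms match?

Check the 11 heavy atoms by environment: 8× C (X4) → no; 1× C (X2) → match; 1× N (X1) → no; 1× N (X3) → no.
That gives 1 matching atom.

1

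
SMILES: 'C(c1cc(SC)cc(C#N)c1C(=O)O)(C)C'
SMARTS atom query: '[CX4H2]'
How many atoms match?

0

The query [CX4H2] means: sp3 carbon (X4) with exactly two hydrogens.
Check the 16 heavy atoms by environment: 2× c (aromatic, H1, X3) → no; 4× c (aromatic, H0, X3) → no; 1× C (H0, X2) → no; 1× N (H0, X1) → no; 1× S (H0, X2) → no; 3× C (H3, X4) → no; 1× C (H1, X4) → no; 1× C (H0, X3) → no; 1× O (H0, X1) → no; 1× O (H1, X2) → no.
No environment satisfies the query, so 0 matching atoms.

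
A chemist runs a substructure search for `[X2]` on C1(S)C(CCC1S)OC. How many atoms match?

3

The query [X2] means: any atom with exactly two total connections (bonds + H).
Check the 9 heavy atoms by environment: 6× C (X4) → no; 2× S (X2) → match; 1× O (X2) → match.
Summing the matching environments: 2 + 1 = 3 matching atoms.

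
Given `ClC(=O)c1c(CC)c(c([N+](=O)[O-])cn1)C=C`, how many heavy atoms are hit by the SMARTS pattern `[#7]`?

The query [#7] means: #7 matches any nitrogen atom regardless of aromaticity.
Check the 16 heavy atoms by environment: 1× n (aromatic) → match; 5× c (aromatic) → no; 5× C → no; 1× N (charge +1) → match; 1× O (charge -1) → no; 2× O → no; 1× Cl → no.
Summing the matching environments: 1 + 1 = 2 matching atoms.

2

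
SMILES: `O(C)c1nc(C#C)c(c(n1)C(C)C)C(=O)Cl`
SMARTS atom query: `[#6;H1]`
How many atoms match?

2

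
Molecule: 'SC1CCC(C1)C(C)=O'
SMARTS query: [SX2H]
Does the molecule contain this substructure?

The pattern [SX2H] describes an aliphatic sulfur with two connections, one being H — a thiol.
The molecule carries a thiol (-SH), whose atoms satisfy every constraint of the query, so the pattern matches.

Yes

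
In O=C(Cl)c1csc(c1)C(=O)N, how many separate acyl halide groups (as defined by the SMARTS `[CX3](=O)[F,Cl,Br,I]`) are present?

[CX3](=O)[F,Cl,Br,I] is the SMARTS for an acyl halide: a carbonyl carbon bonded to a halogen.
Exactly one fragment in the molecule meets all constraints, giving 1 match.

1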